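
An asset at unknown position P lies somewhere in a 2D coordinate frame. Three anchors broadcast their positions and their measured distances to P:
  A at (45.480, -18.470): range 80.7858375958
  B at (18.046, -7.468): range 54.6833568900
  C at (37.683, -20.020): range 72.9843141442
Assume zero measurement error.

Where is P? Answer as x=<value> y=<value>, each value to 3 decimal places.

x=-35.299 y=-19.490

eq1: (x − 45.480)² + (y + 18.470)² = 80.7858375958²
eq2: (x − 18.046)² + (y + 7.468)² = 54.6833568900²
eq3: (x − 37.683)² + (y + 20.020)² = 72.9843141442²
eq3−eq2, eq3−eq1 (x²,y² cancel):
  -39.274·x + 25.104·y = 897.060841
  15.594·x + 3.100·y = -610.879034
det = -39.274·3.100 − 25.104·15.594 = -513.221176
x = (897.060841·3.100 − 25.104·-610.879034) / -513.221176 = -35.299393
y = (-39.274·-610.879034 − 897.060841·15.594) / -513.221176 = -19.490420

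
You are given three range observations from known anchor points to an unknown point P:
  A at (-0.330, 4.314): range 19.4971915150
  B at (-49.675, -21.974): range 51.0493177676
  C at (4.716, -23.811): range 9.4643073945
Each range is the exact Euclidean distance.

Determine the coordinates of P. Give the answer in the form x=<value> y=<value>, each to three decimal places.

x=0.915 y=-15.143

eq1: (x + 0.330)² + (y − 4.314)² = 19.4971915150²
eq2: (x + 49.675)² + (y + 21.974)² = 51.0493177676²
eq3: (x − 4.716)² + (y + 23.811)² = 9.4643073945²
eq2−eq3, eq2−eq1 (x²,y² cancel):
  108.782·x − 3.674·y = 155.201806
  98.690·x + 52.576·y = -705.850437
det = 108.782·52.576 − -3.674·98.690 = 6081.909492
x = (155.201806·52.576 − -3.674·-705.850437) / 6081.909492 = 0.915271
y = (108.782·-705.850437 − 155.201806·98.690) / 6081.909492 = -15.143384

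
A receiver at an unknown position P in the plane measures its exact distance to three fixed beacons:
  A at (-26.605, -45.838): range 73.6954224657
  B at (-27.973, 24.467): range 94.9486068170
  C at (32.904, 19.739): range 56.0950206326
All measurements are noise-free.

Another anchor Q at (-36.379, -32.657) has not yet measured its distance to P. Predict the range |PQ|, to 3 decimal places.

eq1: (x + 26.605)² + (y + 45.838)² = 73.6954224657²
eq2: (x + 27.973)² + (y − 24.467)² = 94.9486068170²
eq3: (x − 32.904)² + (y − 19.739)² = 56.0950206326²
eq1−eq2, eq1−eq3 (x²,y² cancel):
  -2.736·x + 140.610·y = -5012.048095
  119.018·x + 131.154·y = 947.717021
det = -2.736·131.154 − 140.610·119.018 = -17093.958324
x = (-5012.048095·131.154 − 140.610·947.717021) / -17093.958324 = 46.250765
y = (-2.736·947.717021 − -5012.048095·119.018) / -17093.958324 = -34.745082
|P − Q| = √((46.250765 − -36.379)² + (-34.745082 − -32.657)²) = 82.656144

82.656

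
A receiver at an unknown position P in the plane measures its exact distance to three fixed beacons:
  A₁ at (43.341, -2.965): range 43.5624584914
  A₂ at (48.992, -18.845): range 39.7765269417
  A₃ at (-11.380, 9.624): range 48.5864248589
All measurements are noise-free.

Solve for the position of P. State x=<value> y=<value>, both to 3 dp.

x=11.840 y=-33.055

eq1: (x − 43.341)² + (y + 2.965)² = 43.5624584914²
eq2: (x − 48.992)² + (y + 18.845)² = 39.7765269417²
eq3: (x + 11.380)² + (y − 9.624)² = 48.5864248589²
eq3−eq2, eq3−eq1 (x²,y² cancel):
  120.744·x − 56.938·y = 3311.692898
  109.442·x − 25.178·y = 2128.060621
det = 120.744·-25.178 − -56.938·109.442 = 3191.316164
x = (3311.692898·-25.178 − -56.938·2128.060621) / 3191.316164 = 11.840166
y = (120.744·2128.060621 − 3311.692898·109.442) / 3191.316164 = -33.054620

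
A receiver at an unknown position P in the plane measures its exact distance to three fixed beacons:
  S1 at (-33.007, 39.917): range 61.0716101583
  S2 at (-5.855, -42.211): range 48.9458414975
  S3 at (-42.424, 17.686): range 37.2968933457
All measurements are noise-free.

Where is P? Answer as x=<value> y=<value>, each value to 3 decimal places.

eq1: (x + 33.007)² + (y − 39.917)² = 61.0716101583²
eq2: (x + 5.855)² + (y + 42.211)² = 48.9458414975²
eq3: (x + 42.424)² + (y − 17.686)² = 37.2968933457²
eq3−eq2, eq3−eq1 (x²,y² cancel):
  73.138·x − 119.794·y = -1301.177973
  18.834·x + 44.462·y = -1768.444748
det = 73.138·44.462 − -119.794·18.834 = 5508.061952
x = (-1301.177973·44.462 − -119.794·-1768.444748) / 5508.061952 = -48.964962
y = (73.138·-1768.444748 − -1301.177973·18.834) / 5508.061952 = -19.032852

x=-48.965 y=-19.033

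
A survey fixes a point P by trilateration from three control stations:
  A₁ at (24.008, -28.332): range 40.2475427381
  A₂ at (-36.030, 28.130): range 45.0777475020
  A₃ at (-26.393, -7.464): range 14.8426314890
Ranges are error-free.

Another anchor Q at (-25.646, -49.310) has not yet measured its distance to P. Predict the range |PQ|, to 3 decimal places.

eq1: (x − 24.008)² + (y + 28.332)² = 40.2475427381²
eq2: (x + 36.030)² + (y − 28.130)² = 45.0777475020²
eq3: (x + 26.393)² + (y + 7.464)² = 14.8426314890²
eq3−eq1, eq3−eq2 (x²,y² cancel):
  100.802·x − 41.736·y = -772.776444
  -19.274·x + 71.188·y = -474.543555
det = 100.802·71.188 − -41.736·-19.274 = 6371.473112
x = (-772.776444·71.188 − -41.736·-474.543555) / 6371.473112 = -11.742647
y = (100.802·-474.543555 − -772.776444·-19.274) / 6371.473112 = -9.845358
|P − Q| = √((-11.742647 − -25.646)² + (-9.845358 − -49.310)²) = 41.842099

41.842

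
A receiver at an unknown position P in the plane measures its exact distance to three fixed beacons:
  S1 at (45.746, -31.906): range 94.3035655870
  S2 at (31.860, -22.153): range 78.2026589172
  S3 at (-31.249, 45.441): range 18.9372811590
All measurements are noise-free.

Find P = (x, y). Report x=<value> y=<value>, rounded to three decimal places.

eq1: (x − 45.746)² + (y + 31.906)² = 94.3035655870²
eq2: (x − 31.860)² + (y + 22.153)² = 78.2026589172²
eq3: (x + 31.249)² + (y − 45.441)² = 18.9372811590²
eq1−eq3, eq1−eq2 (x²,y² cancel):
  -153.990·x + 154.694·y = 8465.236995
  -27.772·x + 19.506·y = 1172.632278
det = -153.990·19.506 − 154.694·-27.772 = 1292.432828
x = (8465.236995·19.506 − 154.694·1172.632278) / 1292.432828 = -12.593509
y = (-153.990·1172.632278 − 8465.236995·-27.772) / 1292.432828 = 42.186268

x=-12.594 y=42.186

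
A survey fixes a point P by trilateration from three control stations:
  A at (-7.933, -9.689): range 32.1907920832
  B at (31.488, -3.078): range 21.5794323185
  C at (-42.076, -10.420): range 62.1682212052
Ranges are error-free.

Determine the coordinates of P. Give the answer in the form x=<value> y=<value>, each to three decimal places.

eq1: (x + 7.933)² + (y + 9.689)² = 32.1907920832²
eq2: (x − 31.488)² + (y + 3.078)² = 21.5794323185²
eq3: (x + 42.076)² + (y + 10.420)² = 62.1682212052²
eq1−eq2, eq1−eq3 (x²,y² cancel):
  78.842·x + 13.222·y = 1414.734214
  -68.286·x − 1.462·y = -1106.483667
det = 78.842·-1.462 − 13.222·-68.286 = 787.610488
x = (1414.734214·-1.462 − 13.222·-1106.483667) / 787.610488 = 15.948982
y = (78.842·-1106.483667 − 1414.734214·-68.286) / 787.610488 = 11.895671

x=15.949 y=11.896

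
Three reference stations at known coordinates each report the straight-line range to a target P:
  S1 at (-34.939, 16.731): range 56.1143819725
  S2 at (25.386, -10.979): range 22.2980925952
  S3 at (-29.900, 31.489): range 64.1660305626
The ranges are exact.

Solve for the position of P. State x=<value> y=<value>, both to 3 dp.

eq1: (x + 34.939)² + (y − 16.731)² = 56.1143819725²
eq2: (x − 25.386)² + (y + 10.979)² = 22.2980925952²
eq3: (x + 29.900)² + (y − 31.489)² = 64.1660305626²
eq2−eq1, eq2−eq3 (x²,y² cancel):
  -120.650·x + 55.420·y = -1915.946286
  -110.572·x + 84.936·y = -2499.494861
det = -120.650·84.936 − 55.420·-110.572 = -4119.628160
x = (-1915.946286·84.936 − 55.420·-2499.494861) / -4119.628160 = 5.876940
y = (-120.650·-2499.494861 − -1915.946286·-110.572) / -4119.628160 = -21.777218

x=5.877 y=-21.777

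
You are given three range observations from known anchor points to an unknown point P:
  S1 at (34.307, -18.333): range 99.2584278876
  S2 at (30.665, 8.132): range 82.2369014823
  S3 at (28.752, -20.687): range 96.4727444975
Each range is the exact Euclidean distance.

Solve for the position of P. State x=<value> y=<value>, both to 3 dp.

eq1: (x − 34.307)² + (y + 18.333)² = 99.2584278876²
eq2: (x − 30.665)² + (y − 8.132)² = 82.2369014823²
eq3: (x − 28.752)² + (y + 20.687)² = 96.4727444975²
eq3−eq2, eq3−eq1 (x²,y² cancel):
  3.826·x + 57.638·y = 2295.924641
  11.110·x + 4.708·y = -286.805411
det = 3.826·4.708 − 57.638·11.110 = -622.345372
x = (2295.924641·4.708 − 57.638·-286.805411) / -622.345372 = -43.930757
y = (3.826·-286.805411 − 2295.924641·11.110) / -622.345372 = 42.749639

x=-43.931 y=42.750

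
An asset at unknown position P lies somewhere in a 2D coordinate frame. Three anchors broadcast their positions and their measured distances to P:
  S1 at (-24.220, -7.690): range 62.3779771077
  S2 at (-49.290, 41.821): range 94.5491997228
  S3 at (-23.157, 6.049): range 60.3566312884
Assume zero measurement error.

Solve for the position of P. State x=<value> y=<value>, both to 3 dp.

eq1: (x + 24.220)² + (y + 7.690)² = 62.3779771077²
eq2: (x + 49.290)² + (y − 41.821)² = 94.5491997228²
eq3: (x + 23.157)² + (y − 6.049)² = 60.3566312884²
eq2−eq1, eq2−eq3 (x²,y² cancel):
  50.140·x − 99.022·y = 1515.783499
  52.266·x − 71.544·y = 1690.965137
det = 50.140·-71.544 − -99.022·52.266 = 1588.267692
x = (1515.783499·-71.544 − -99.022·1690.965137) / 1588.267692 = 37.145838
y = (50.140·1690.965137 − 1515.783499·52.266) / 1588.267692 = 3.501331

x=37.146 y=3.501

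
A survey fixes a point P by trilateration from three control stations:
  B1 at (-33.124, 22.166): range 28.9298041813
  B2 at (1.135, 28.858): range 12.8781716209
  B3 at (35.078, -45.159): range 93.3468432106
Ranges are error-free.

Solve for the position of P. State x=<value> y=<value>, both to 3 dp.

x=-8.519 y=37.382

eq1: (x + 33.124)² + (y − 22.166)² = 28.9298041813²
eq2: (x − 1.135)² + (y − 28.858)² = 12.8781716209²
eq3: (x − 35.078)² + (y + 45.159)² = 93.3468432106²
eq1−eq2, eq1−eq3 (x²,y² cancel):
  68.518·x + 13.384·y = -83.372277
  136.404·x − 134.650·y = -6195.429134
det = 68.518·-134.650 − 13.384·136.404 = -11051.579836
x = (-83.372277·-134.650 − 13.384·-6195.429134) / -11051.579836 = -8.518755
y = (68.518·-6195.429134 − -83.372277·136.404) / -11051.579836 = 37.381633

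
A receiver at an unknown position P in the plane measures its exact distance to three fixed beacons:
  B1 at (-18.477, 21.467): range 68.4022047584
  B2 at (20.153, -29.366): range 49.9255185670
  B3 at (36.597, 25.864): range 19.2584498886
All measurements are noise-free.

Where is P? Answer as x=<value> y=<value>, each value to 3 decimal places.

eq1: (x + 18.477)² + (y − 21.467)² = 68.4022047584²
eq2: (x − 20.153)² + (y + 29.366)² = 49.9255185670²
eq3: (x − 36.597)² + (y − 25.864)² = 19.2584498886²
eq2−eq3, eq2−eq1 (x²,y² cancel):
  32.888·x + 110.460·y = 2861.451052
  -77.260·x + 101.666·y = -2652.577959
det = 32.888·101.666 − 110.460·-77.260 = 11877.731008
x = (2861.451052·101.666 − 110.460·-2652.577959) / 11877.731008 = 49.160571
y = (32.888·-2652.577959 − 2861.451052·-77.260) / 11877.731008 = 11.267954

x=49.161 y=11.268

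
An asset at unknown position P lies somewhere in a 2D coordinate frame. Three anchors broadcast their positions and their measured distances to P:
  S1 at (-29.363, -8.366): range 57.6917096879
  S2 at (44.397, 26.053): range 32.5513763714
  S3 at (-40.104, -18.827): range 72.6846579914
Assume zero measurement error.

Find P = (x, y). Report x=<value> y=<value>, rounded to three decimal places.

x=12.310 y=31.530

eq1: (x + 29.363)² + (y + 8.366)² = 57.6917096879²
eq2: (x − 44.397)² + (y − 26.053)² = 32.5513763714²
eq3: (x + 40.104)² + (y + 18.827)² = 72.6846579914²
eq3−eq2, eq3−eq1 (x²,y² cancel):
  169.002·x + 89.760·y = 4910.533077
  21.482·x + 20.922·y = 924.115121
det = 169.002·20.922 − 89.760·21.482 = 1607.635524
x = (4910.533077·20.922 − 89.760·924.115121) / 1607.635524 = 12.309755
y = (169.002·924.115121 − 4910.533077·21.482) / 1607.635524 = 31.530301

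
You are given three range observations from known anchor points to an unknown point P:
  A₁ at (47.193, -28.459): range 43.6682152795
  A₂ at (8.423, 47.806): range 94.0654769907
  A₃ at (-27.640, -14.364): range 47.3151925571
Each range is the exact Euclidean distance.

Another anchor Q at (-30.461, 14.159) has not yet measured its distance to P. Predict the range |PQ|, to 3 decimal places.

71.250

eq1: (x − 47.193)² + (y + 28.459)² = 43.6682152795²
eq2: (x − 8.423)² + (y − 47.806)² = 94.0654769907²
eq3: (x + 27.640)² + (y + 14.364)² = 47.3151925571²
eq3−eq1, eq3−eq2 (x²,y² cancel):
  149.666·x − 28.190·y = 2398.614255
  72.126·x + 124.340·y = -5223.520046
det = 149.666·124.340 − -28.190·72.126 = 20642.702380
x = (2398.614255·124.340 − -28.190·-5223.520046) / 20642.702380 = 7.314578
y = (149.666·-5223.520046 − 2398.614255·72.126) / 20642.702380 = -46.252946
|P − Q| = √((7.314578 − -30.461)² + (-46.252946 − 14.159)²) = 71.250246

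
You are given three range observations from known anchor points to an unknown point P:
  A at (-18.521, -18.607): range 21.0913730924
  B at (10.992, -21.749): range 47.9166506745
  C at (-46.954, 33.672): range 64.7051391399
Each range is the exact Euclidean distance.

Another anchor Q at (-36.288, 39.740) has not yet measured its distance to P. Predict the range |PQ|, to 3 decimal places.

eq1: (x + 18.521)² + (y + 18.607)² = 21.0913730924²
eq2: (x − 10.992)² + (y + 21.749)² = 47.9166506745²
eq3: (x + 46.954)² + (y − 33.672)² = 64.7051391399²
eq2−eq3, eq2−eq1 (x²,y² cancel):
  -115.892·x + 110.842·y = 853.889016
  -59.026·x + 6.284·y = 1946.564218
det = -115.892·6.284 − 110.842·-59.026 = 5814.294564
x = (853.889016·6.284 − 110.842·1946.564218) / 5814.294564 = -36.185857
y = (-115.892·1946.564218 − 853.889016·-59.026) / 5814.294564 = -30.130838
|P − Q| = √((-36.185857 − -36.288)² + (-30.130838 − 39.740)²) = 69.870913

69.871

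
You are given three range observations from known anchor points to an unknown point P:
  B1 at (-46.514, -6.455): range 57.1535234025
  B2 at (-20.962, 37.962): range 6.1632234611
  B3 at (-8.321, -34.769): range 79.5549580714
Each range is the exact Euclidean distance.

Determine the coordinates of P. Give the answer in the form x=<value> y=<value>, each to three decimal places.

eq1: (x + 46.514)² + (y + 6.455)² = 57.1535234025²
eq2: (x + 20.962)² + (y − 37.962)² = 6.1632234611²
eq3: (x + 8.321)² + (y + 34.769)² = 79.5549580714²
eq3−eq2, eq3−eq1 (x²,y² cancel):
  -25.282·x + 145.462·y = 6893.402516
  -76.386·x + 56.628·y = 3989.562935
det = -25.282·56.628 − 145.462·-76.386 = 9679.591236
x = (6893.402516·56.628 − 145.462·3989.562935) / 9679.591236 = -19.625850
y = (-25.282·3989.562935 − 6893.402516·-76.386) / 9679.591236 = 43.978646

x=-19.626 y=43.979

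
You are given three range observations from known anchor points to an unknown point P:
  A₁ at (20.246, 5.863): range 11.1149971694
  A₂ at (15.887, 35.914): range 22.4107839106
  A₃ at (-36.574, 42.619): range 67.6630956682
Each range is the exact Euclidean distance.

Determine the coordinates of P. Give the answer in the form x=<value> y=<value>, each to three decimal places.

eq1: (x − 20.246)² + (y − 5.863)² = 11.1149971694²
eq2: (x − 15.887)² + (y − 35.914)² = 22.4107839106²
eq3: (x + 36.574)² + (y − 42.619)² = 67.6630956682²
eq3−eq2, eq3−eq1 (x²,y² cancel):
  104.922·x − 13.410·y = 2464.226808
  113.640·x − 73.512·y = 1744.990001
det = 104.922·-73.512 − -13.410·113.640 = -6189.113664
x = (2464.226808·-73.512 − -13.410·1744.990001) / -6189.113664 = 25.488290
y = (104.922·1744.990001 − 2464.226808·113.640) / -6189.113664 = 15.664100

x=25.488 y=15.664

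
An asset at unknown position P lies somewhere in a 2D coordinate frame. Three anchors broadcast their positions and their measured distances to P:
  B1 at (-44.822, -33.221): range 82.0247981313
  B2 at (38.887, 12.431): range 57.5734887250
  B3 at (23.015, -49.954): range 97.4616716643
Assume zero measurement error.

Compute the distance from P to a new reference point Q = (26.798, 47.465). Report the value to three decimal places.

38.124

eq1: (x + 44.822)² + (y + 33.221)² = 82.0247981313²
eq2: (x − 38.887)² + (y − 12.431)² = 57.5734887250²
eq3: (x − 23.015)² + (y + 49.954)² = 97.4616716643²
eq1−eq3, eq1−eq2 (x²,y² cancel):
  135.674·x − 33.466·y = -2858.264119
  167.418·x + 91.304·y = 1967.442910
det = 135.674·91.304 − -33.466·167.418 = 17990.389684
x = (-2858.264119·91.304 − -33.466·1967.442910) / 17990.389684 = -10.846263
y = (135.674·1967.442910 − -2858.264119·167.418) / 17990.389684 = 41.436329
|P − Q| = √((-10.846263 − 26.798)² + (41.436329 − 47.465)²) = 38.123948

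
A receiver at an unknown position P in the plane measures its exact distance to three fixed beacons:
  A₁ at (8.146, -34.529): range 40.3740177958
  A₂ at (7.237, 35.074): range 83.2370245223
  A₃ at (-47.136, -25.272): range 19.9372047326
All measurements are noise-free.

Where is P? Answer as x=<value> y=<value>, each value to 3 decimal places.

eq1: (x − 8.146)² + (y + 34.529)² = 40.3740177958²
eq2: (x − 7.237)² + (y − 35.074)² = 83.2370245223²
eq3: (x + 47.136)² + (y + 25.272)² = 19.9372047326²
eq2−eq1, eq2−eq3 (x²,y² cancel):
  1.818·x − 139.206·y = 5274.390450
  -108.746·x − 120.692·y = 8108.826954
det = 1.818·-120.692 − -139.206·-108.746 = -15357.513732
x = (5274.390450·-120.692 − -139.206·8108.826954) / -15357.513732 = -32.050802
y = (1.818·8108.826954 − 5274.390450·-108.746) / -15357.513732 = -38.307679

x=-32.051 y=-38.308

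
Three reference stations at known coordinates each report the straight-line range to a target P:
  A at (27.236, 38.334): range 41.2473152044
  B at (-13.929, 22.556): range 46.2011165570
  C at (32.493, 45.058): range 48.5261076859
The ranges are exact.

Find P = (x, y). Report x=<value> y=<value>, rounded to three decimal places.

x=24.670 y=-2.833

eq1: (x − 27.236)² + (y − 38.334)² = 41.2473152044²
eq2: (x + 13.929)² + (y − 22.556)² = 46.2011165570²
eq3: (x − 32.493)² + (y − 45.058)² = 48.5261076859²
eq1−eq3, eq1−eq2 (x²,y² cancel):
  10.514·x + 13.448·y = 221.281045
  -82.330·x − 31.556·y = -1941.707235
det = 10.514·-31.556 − 13.448·-82.330 = 775.394056
x = (221.281045·-31.556 − 13.448·-1941.707235) / 775.394056 = 24.670468
y = (10.514·-1941.707235 − 221.281045·-82.330) / 775.394056 = -2.833451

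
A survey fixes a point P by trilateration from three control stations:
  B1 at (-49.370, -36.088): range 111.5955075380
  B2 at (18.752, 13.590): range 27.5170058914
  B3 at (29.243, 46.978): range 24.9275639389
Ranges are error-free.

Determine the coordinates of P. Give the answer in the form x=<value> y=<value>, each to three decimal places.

x=43.159 y=26.297

eq1: (x + 49.370)² + (y + 36.088)² = 111.5955075380²
eq2: (x − 18.752)² + (y − 13.590)² = 27.5170058914²
eq3: (x − 29.243)² + (y − 46.978)² = 24.9275639389²
eq2−eq3, eq2−eq1 (x²,y² cancel):
  20.982·x + 66.776·y = 2661.562098
  -136.244·x − 99.356·y = -8492.956649
det = 20.982·-99.356 − 66.776·-136.244 = 7013.141752
x = (2661.562098·-99.356 − 66.776·-8492.956649) / 7013.141752 = 43.159474
y = (20.982·-8492.956649 − 2661.562098·-136.244) / 7013.141752 = 26.296724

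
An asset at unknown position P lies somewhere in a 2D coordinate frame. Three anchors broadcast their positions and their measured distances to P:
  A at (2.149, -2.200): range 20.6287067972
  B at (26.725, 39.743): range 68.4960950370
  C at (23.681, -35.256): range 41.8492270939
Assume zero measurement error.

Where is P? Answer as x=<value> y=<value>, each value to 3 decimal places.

x=-13.367 y=-15.794

eq1: (x − 2.149)² + (y + 2.200)² = 20.6287067972²
eq2: (x − 26.725)² + (y − 39.743)² = 68.4960950370²
eq3: (x − 23.681)² + (y + 35.256)² = 41.8492270939²
eq1−eq2, eq1−eq3 (x²,y² cancel):
  49.152·x + 83.886·y = -1981.898018
  43.064·x − 66.112·y = 468.502832
det = 49.152·-66.112 − 83.886·43.064 = -6862.003728
x = (-1981.898018·-66.112 − 83.886·468.502832) / -6862.003728 = -13.367293
y = (49.152·468.502832 − -1981.898018·43.064) / -6862.003728 = -15.793682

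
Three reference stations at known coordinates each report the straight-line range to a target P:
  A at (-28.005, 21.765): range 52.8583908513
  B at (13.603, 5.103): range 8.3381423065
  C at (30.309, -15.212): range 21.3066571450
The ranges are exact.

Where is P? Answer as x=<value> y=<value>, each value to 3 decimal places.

x=21.909 y=4.369

eq1: (x + 28.005)² + (y − 21.765)² = 52.8583908513²
eq2: (x − 13.603)² + (y − 5.103)² = 8.3381423065²
eq3: (x − 30.309)² + (y + 15.212)² = 21.3066571450²
eq1−eq2, eq1−eq3 (x²,y² cancel):
  83.216·x − 33.324·y = 1677.571834
  116.628·x − 73.954·y = 2232.081020
det = 83.216·-73.954 − -33.324·116.628 = -2267.644592
x = (1677.571834·-73.954 − -33.324·2232.081020) / -2267.644592 = 21.908759
y = (83.216·2232.081020 − 1677.571834·116.628) / -2267.644592 = 4.368848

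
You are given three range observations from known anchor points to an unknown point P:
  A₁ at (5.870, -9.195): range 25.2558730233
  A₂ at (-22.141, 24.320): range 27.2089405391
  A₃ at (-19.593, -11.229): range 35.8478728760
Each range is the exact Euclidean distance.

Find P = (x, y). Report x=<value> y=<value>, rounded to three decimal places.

x=3.756 y=15.972

eq1: (x − 5.870)² + (y + 9.195)² = 25.2558730233²
eq2: (x + 22.141)² + (y − 24.320)² = 27.2089405391²
eq3: (x + 19.593)² + (y + 11.229)² = 35.8478728760²
eq3−eq1, eq3−eq2 (x²,y² cancel):
  50.926·x + 4.068·y = 256.239703
  -5.096·x + 71.098·y = 1116.453735
det = 50.926·71.098 − 4.068·-5.096 = 3641.467276
x = (256.239703·71.098 − 4.068·1116.453735) / 3641.467276 = 3.755738
y = (50.926·1116.453735 − 256.239703·-5.096) / 3641.467276 = 15.972221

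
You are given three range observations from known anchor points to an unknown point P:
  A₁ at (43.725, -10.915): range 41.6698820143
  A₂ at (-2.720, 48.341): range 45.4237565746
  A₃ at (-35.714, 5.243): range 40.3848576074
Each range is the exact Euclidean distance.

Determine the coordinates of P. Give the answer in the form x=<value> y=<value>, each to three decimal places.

eq1: (x − 43.725)² + (y + 10.915)² = 41.6698820143²
eq2: (x + 2.720)² + (y − 48.341)² = 45.4237565746²
eq3: (x + 35.714)² + (y − 5.243)² = 40.3848576074²
eq3−eq2, eq3−eq1 (x²,y² cancel):
  65.988·x + 86.196·y = 608.890899
  158.878·x − 32.316·y = 622.591662
det = 65.988·-32.316 − 86.196·158.878 = -15827.116296
x = (608.890899·-32.316 − 86.196·622.591662) / -15827.116296 = 4.633935
y = (65.988·622.591662 − 608.890899·158.878) / -15827.116296 = 3.516483

x=4.634 y=3.516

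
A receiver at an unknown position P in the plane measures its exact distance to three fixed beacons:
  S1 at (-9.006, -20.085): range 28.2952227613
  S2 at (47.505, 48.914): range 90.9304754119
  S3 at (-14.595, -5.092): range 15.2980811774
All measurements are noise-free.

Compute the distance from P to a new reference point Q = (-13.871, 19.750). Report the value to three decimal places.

eq1: (x + 9.006)² + (y + 20.085)² = 28.2952227613²
eq2: (x − 47.505)² + (y − 48.914)² = 90.9304754119²
eq3: (x + 14.595)² + (y + 5.092)² = 15.2980811774²
eq1−eq2, eq1−eq3 (x²,y² cancel):
  113.022·x + 137.998·y = -3302.942568
  -11.178·x + 29.986·y = 321.015571
det = 113.022·29.986 − 137.998·-11.178 = 4931.619336
x = (-3302.942568·29.986 − 137.998·321.015571) / 4931.619336 = -29.065816
y = (113.022·321.015571 − -3302.942568·-11.178) / 4931.619336 = -0.129465
|P − Q| = √((-29.065816 − -13.871)² + (-0.129465 − 19.750)²) = 25.021502

25.022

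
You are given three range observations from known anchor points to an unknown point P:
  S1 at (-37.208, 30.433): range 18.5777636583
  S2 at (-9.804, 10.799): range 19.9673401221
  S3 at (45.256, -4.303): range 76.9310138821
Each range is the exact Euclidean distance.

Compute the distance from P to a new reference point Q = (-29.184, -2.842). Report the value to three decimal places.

16.336

eq1: (x + 37.208)² + (y − 30.433)² = 18.5777636583²
eq2: (x + 9.804)² + (y − 10.799)² = 19.9673401221²
eq3: (x − 45.256)² + (y + 4.303)² = 76.9310138821²
eq1−eq3, eq1−eq2 (x²,y² cancel):
  164.928·x − 69.472·y = -5817.229002
  54.808·x − 39.268·y = -2151.427305
det = 164.928·-39.268 − -69.472·54.808 = -2668.771328
x = (-5817.229002·-39.268 − -69.472·-2151.427305) / -2668.771328 = -29.589268
y = (164.928·-2151.427305 − -5817.229002·54.808) / -2668.771328 = 13.489322
|P − Q| = √((-29.589268 − -29.184)² + (13.489322 − -2.842)²) = 16.336350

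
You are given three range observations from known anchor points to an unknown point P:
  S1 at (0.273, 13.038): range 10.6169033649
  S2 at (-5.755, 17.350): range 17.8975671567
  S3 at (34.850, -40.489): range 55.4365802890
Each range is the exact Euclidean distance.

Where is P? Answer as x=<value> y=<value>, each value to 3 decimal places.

x=10.148 y=9.140

eq1: (x − 0.273)² + (y − 13.038)² = 10.6169033649²
eq2: (x + 5.755)² + (y − 17.350)² = 17.8975671567²
eq3: (x − 34.850)² + (y + 40.489)² = 55.4365802890²
eq3−eq1, eq3−eq2 (x²,y² cancel):
  -69.154·x + 107.054·y = 276.678149
  -81.210·x + 115.678·y = 233.152428
det = -69.154·115.678 − 107.054·-81.210 = 694.258928
x = (276.678149·115.678 − 107.054·233.152428) / 694.258928 = 10.148483
y = (-69.154·233.152428 − 276.678149·-81.210) / 694.258928 = 9.140119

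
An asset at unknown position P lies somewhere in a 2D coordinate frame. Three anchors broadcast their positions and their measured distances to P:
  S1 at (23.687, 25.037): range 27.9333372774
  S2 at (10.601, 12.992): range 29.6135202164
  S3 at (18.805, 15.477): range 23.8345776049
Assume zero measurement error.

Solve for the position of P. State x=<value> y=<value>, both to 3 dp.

eq1: (x − 23.687)² + (y − 25.037)² = 27.9333372774²
eq2: (x − 10.601)² + (y − 12.992)² = 29.6135202164²
eq3: (x − 18.805)² + (y − 15.477)² = 23.8345776049²
eq1−eq3, eq1−eq2 (x²,y² cancel):
  -9.764·x − 19.120·y = -382.575542
  -26.172·x − 24.090·y = -1003.441321
det = -9.764·-24.090 − -19.120·-26.172 = -265.193880
x = (-382.575542·-24.090 − -19.120·-1003.441321) / -265.193880 = 37.593451
y = (-9.764·-1003.441321 − -382.575542·-26.172) / -265.193880 = 0.811354

x=37.593 y=0.811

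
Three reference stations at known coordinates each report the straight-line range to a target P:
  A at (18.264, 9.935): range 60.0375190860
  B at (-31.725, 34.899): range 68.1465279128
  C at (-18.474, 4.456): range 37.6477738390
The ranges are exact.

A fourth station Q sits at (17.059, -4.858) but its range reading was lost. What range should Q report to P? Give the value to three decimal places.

eq1: (x − 18.264)² + (y − 9.935)² = 60.0375190860²
eq2: (x + 31.725)² + (y − 34.899)² = 68.1465279128²
eq3: (x + 18.474)² + (y − 4.456)² = 37.6477738390²
eq1−eq2, eq1−eq3 (x²,y² cancel):
  -99.978·x + 49.928·y = 752.692336
  -73.476·x − 10.958·y = 2116.015514
det = -99.978·-10.958 − 49.928·-73.476 = 4764.068652
x = (752.692336·-10.958 − 49.928·2116.015514) / 4764.068652 = -23.907385
y = (-99.978·2116.015514 − 752.692336·-73.476) / 4764.068652 = -32.797633
|P − Q| = √((-23.907385 − 17.059)² + (-32.797633 − -4.858)²) = 49.586973

49.587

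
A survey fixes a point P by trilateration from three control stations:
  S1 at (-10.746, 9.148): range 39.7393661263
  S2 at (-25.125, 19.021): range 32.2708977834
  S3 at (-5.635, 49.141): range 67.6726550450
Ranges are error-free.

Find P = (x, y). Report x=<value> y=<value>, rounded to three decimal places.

x=-48.514 y=-3.213

eq1: (x + 10.746)² + (y − 9.148)² = 39.7393661263²
eq2: (x + 25.125)² + (y − 19.021)² = 32.2708977834²
eq3: (x + 5.635)² + (y − 49.141)² = 67.6726550450²
eq3−eq1, eq3−eq2 (x²,y² cancel):
  -10.222·x − 79.986·y = 752.942335
  -38.980·x − 60.240·y = 2084.650357
det = -10.222·-60.240 − -79.986·-38.980 = -2502.081000
x = (752.942335·-60.240 − -79.986·2084.650357) / -2502.081000 = -48.513856
y = (-10.222·2084.650357 − 752.942335·-38.980) / -2502.081000 = -3.213484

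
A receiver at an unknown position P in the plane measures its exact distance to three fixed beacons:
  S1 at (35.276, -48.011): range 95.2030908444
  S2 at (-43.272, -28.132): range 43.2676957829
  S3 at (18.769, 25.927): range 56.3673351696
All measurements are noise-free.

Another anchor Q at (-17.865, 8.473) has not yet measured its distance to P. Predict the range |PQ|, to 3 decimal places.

19.565

eq1: (x − 35.276)² + (y + 48.011)² = 95.2030908444²
eq2: (x + 43.272)² + (y + 28.132)² = 43.2676957829²
eq3: (x − 18.769)² + (y − 25.927)² = 56.3673351696²
eq2−eq1, eq2−eq3 (x²,y² cancel):
  157.096·x − 39.758·y = -6305.958119
  124.082·x + 108.118·y = -2944.573694
det = 157.096·108.118 − -39.758·124.082 = 21918.157484
x = (-6305.958119·108.118 − -39.758·-2944.573694) / 21918.157484 = -36.447313
y = (157.096·-2944.573694 − -6305.958119·124.082) / 21918.157484 = 14.594071
|P − Q| = √((-36.447313 − -17.865)² + (14.594071 − 8.473)²) = 19.564505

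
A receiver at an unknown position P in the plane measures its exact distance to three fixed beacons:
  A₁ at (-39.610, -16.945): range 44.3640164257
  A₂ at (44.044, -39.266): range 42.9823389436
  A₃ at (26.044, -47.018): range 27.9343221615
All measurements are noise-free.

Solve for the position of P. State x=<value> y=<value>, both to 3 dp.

eq1: (x + 39.610)² + (y + 16.945)² = 44.3640164257²
eq2: (x − 44.044)² + (y + 39.266)² = 42.9823389436²
eq3: (x − 26.044)² + (y + 47.018)² = 27.9343221615²
eq1−eq3, eq1−eq2 (x²,y² cancel):
  131.308·x − 60.146·y = 2220.736734
  167.308·x − 44.642·y = 1746.292059
det = 131.308·-44.642 − -60.146·167.308 = 4201.055232
x = (2220.736734·-44.642 − -60.146·1746.292059) / 4201.055232 = 1.403065
y = (131.308·1746.292059 − 2220.736734·167.308) / 4201.055232 = -33.859327

x=1.403 y=-33.859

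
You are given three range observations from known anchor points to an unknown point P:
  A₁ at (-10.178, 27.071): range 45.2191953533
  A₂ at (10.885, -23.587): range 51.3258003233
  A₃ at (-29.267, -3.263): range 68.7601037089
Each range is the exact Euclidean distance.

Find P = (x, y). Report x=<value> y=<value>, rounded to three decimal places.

x=34.740 y=21.858

eq1: (x + 10.178)² + (y − 27.071)² = 45.2191953533²
eq2: (x − 10.885)² + (y + 23.587)² = 51.3258003233²
eq3: (x + 29.267)² + (y + 3.263)² = 68.7601037089²
eq2−eq3, eq2−eq1 (x²,y² cancel):
  -80.304·x + 40.648·y = -1901.239419
  -42.126·x + 101.316·y = 751.163081
det = -80.304·101.316 − 40.648·-42.126 = -6423.742416
x = (-1901.239419·101.316 − 40.648·751.163081) / -6423.742416 = 34.739757
y = (-80.304·751.163081 − -1901.239419·-42.126) / -6423.742416 = 21.858444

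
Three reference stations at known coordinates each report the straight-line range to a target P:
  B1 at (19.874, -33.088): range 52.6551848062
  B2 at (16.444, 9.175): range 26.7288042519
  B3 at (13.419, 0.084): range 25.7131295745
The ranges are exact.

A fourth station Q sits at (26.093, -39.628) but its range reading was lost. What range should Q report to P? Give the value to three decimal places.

61.593

eq1: (x − 19.874)² + (y + 33.088)² = 52.6551848062²
eq2: (x − 16.444)² + (y − 9.175)² = 26.7288042519²
eq3: (x − 13.419)² + (y − 0.084)² = 25.7131295745²
eq1−eq2, eq1−eq3 (x²,y² cancel):
  -6.860·x + 84.526·y = 922.933651
  -12.910·x + 66.344·y = 801.688451
det = -6.860·66.344 − 84.526·-12.910 = 636.110820
x = (922.933651·66.344 − 84.526·801.688451) / 636.110820 = -10.269292
y = (-6.860·801.688451 − 922.933651·-12.910) / 636.110820 = 10.085492
|P − Q| = √((-10.269292 − 26.093)² + (10.085492 − -39.628)²) = 61.592594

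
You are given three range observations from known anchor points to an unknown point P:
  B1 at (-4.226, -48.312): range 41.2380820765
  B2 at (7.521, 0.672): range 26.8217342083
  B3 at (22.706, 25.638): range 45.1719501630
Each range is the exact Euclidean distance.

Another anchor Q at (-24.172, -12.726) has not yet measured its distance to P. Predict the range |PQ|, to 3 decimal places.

eq1: (x + 4.226)² + (y + 48.312)² = 41.2380820765²
eq2: (x − 7.521)² + (y − 0.672)² = 26.8217342083²
eq3: (x − 22.706)² + (y − 25.638)² = 45.1719501630²
eq2−eq1, eq2−eq3 (x²,y² cancel):
  -23.494·x − 97.968·y = 1313.717408
  30.370·x + 49.932·y = -205.247201
det = -23.494·49.932 − -97.968·30.370 = 1802.185752
x = (1313.717408·49.932 − -97.968·-205.247201) / 1802.185752 = 25.240950
y = (-23.494·-205.247201 − 1313.717408·30.370) / 1802.185752 = -19.462766
|P − Q| = √((25.240950 − -24.172)² + (-19.462766 − -12.726)²) = 49.870067

49.870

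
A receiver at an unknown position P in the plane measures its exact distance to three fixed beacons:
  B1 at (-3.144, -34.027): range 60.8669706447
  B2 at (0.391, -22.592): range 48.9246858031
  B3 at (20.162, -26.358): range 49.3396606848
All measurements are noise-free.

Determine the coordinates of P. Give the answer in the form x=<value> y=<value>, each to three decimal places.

x=18.278 y=22.946

eq1: (x + 3.144)² + (y + 34.027)² = 60.8669706447²
eq2: (x − 0.391)² + (y + 22.592)² = 48.9246858031²
eq3: (x − 20.162)² + (y + 26.358)² = 49.3396606848²
eq2−eq3, eq2−eq1 (x²,y² cancel):
  39.542·x − 7.532·y = 549.921827
  -7.070·x − 22.870·y = -653.993115
det = 39.542·-22.870 − -7.532·-7.070 = -957.576780
x = (549.921827·-22.870 − -7.532·-653.993115) / -957.576780 = 18.278000
y = (39.542·-653.993115 − 549.921827·-7.070) / -957.576780 = 22.945678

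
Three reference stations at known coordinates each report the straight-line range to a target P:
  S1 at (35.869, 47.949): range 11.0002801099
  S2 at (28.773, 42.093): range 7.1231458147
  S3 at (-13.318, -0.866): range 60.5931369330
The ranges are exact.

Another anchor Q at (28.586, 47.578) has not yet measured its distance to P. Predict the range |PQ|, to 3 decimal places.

11.714

eq1: (x − 35.869)² + (y − 47.949)² = 11.0002801099²
eq2: (x − 28.773)² + (y − 42.093)² = 7.1231458147²
eq3: (x + 13.318)² + (y + 0.866)² = 60.5931369330²
eq3−eq1, eq3−eq2 (x²,y² cancel):
  98.374·x + 97.630·y = 6958.094763
  84.182·x + 85.918·y = 6042.376135
det = 98.374·85.918 − 97.630·84.182 = 233.408672
x = (6958.094763·85.918 − 97.630·6042.376135) / 233.408672 = 33.882219
y = (98.374·6042.376135 − 6958.094763·84.182) / 233.408672 = 37.129626
|P − Q| = √((33.882219 − 28.586)² + (37.129626 − 47.578)²) = 11.714029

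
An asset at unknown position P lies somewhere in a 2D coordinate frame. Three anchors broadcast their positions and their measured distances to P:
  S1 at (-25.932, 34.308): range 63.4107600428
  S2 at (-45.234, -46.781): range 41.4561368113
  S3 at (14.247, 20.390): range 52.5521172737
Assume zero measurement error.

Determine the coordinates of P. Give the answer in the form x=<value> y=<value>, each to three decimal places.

x=-8.923 y=-26.779

eq1: (x + 25.932)² + (y − 34.308)² = 63.4107600428²
eq2: (x + 45.234)² + (y + 46.781)² = 41.4561368113²
eq3: (x − 14.247)² + (y − 20.390)² = 52.5521172737²
eq2−eq3, eq2−eq1 (x²,y² cancel):
  118.962·x + 134.342·y = -4658.961359
  38.604·x + 162.178·y = -4687.382439
det = 118.962·162.178 − 134.342·38.604 = 14106.880668
x = (-4658.961359·162.178 − 134.342·-4687.382439) / 14106.880668 = -8.922504
y = (118.962·-4687.382439 − -4658.961359·38.604) / 14106.880668 = -26.778836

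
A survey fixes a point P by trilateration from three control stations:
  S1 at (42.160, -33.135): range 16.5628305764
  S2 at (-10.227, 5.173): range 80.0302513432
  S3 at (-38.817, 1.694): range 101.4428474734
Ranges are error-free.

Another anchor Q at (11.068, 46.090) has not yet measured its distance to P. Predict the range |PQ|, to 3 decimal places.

101.605

eq1: (x − 42.160)² + (y + 33.135)² = 16.5628305764²
eq2: (x + 10.227)² + (y − 5.173)² = 80.0302513432²
eq3: (x + 38.817)² + (y − 1.694)² = 101.4428474734²
eq1−eq3, eq1−eq2 (x²,y² cancel):
  -161.954·x + 69.658·y = -11382.088647
  -104.774·x + 76.616·y = -8874.556140
det = -161.954·76.616 − 69.658·-104.774 = -5109.920372
x = (-11382.088647·76.616 − 69.658·-8874.556140) / -5109.920372 = 49.681062
y = (-161.954·-8874.556140 − -11382.088647·-104.774) / -5109.920372 = -47.891727
|P − Q| = √((49.681062 − 11.068)² + (-47.891727 − 46.090)²) = 101.604791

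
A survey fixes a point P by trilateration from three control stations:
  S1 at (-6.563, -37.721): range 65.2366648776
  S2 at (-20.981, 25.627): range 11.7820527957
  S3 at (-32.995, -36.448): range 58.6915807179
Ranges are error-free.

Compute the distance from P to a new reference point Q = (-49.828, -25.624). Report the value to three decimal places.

eq1: (x + 6.563)² + (y + 37.721)² = 65.2366648776²
eq2: (x + 20.981)² + (y − 25.627)² = 11.7820527957²
eq3: (x + 32.995)² + (y + 36.448)² = 58.6915807179²
eq3−eq1, eq3−eq2 (x²,y² cancel):
  52.864·x − 2.546·y = -1762.300716
  24.028·x + 124.150·y = 1985.703640
det = 52.864·124.150 − -2.546·24.028 = 6624.240888
x = (-1762.300716·124.150 − -2.546·1985.703640) / 6624.240888 = -32.265438
y = (52.864·1985.703640 − -1762.300716·24.028) / 6624.240888 = 22.239046
|P − Q| = √((-32.265438 − -49.828)² + (22.239046 − -25.624)²) = 50.983476

50.983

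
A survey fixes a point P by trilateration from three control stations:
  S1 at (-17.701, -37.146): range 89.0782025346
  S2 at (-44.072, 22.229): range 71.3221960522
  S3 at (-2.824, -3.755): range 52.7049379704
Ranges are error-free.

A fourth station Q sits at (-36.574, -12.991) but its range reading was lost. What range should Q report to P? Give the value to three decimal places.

81.787

eq1: (x + 17.701)² + (y + 37.146)² = 89.0782025346²
eq2: (x + 44.072)² + (y − 22.229)² = 71.3221960522²
eq3: (x + 2.824)² + (y + 3.755)² = 52.7049379704²
eq3−eq1, eq3−eq2 (x²,y² cancel):
  -29.754·x − 66.782·y = -3486.039964
  -82.496·x + 51.968·y = 105.349461
det = -29.754·51.968 − -66.782·-82.496 = -7055.503744
x = (-3486.039964·51.968 − -66.782·105.349461) / -7055.503744 = 24.679609
y = (-29.754·105.349461 − -3486.039964·-82.496) / -7055.503744 = 41.204559
|P − Q| = √((24.679609 − -36.574)² + (41.204559 − -12.991)²) = 81.787305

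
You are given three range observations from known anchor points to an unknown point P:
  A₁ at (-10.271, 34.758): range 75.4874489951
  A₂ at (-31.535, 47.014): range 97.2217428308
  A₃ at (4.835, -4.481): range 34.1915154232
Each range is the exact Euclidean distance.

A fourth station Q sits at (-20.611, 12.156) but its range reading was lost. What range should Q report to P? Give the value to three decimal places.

eq1: (x + 10.271)² + (y − 34.758)² = 75.4874489951²
eq2: (x + 31.535)² + (y − 47.014)² = 97.2217428308²
eq3: (x − 4.835)² + (y + 4.481)² = 34.1915154232²
eq1−eq2, eq1−eq3 (x²,y² cancel):
  -42.528·x + 24.512·y = -1862.551907
  30.212·x − 78.478·y = 3259.139810
det = -42.528·-78.478 − 24.512·30.212 = 2596.955840
x = (-1862.551907·-78.478 − 24.512·3259.139810) / 2596.955840 = 25.522696
y = (-42.528·3259.139810 − -1862.551907·30.212) / 2596.955840 = -31.703766
|P − Q| = √((25.522696 − -20.611)² + (-31.703766 − 12.156)²) = 63.655298

63.655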